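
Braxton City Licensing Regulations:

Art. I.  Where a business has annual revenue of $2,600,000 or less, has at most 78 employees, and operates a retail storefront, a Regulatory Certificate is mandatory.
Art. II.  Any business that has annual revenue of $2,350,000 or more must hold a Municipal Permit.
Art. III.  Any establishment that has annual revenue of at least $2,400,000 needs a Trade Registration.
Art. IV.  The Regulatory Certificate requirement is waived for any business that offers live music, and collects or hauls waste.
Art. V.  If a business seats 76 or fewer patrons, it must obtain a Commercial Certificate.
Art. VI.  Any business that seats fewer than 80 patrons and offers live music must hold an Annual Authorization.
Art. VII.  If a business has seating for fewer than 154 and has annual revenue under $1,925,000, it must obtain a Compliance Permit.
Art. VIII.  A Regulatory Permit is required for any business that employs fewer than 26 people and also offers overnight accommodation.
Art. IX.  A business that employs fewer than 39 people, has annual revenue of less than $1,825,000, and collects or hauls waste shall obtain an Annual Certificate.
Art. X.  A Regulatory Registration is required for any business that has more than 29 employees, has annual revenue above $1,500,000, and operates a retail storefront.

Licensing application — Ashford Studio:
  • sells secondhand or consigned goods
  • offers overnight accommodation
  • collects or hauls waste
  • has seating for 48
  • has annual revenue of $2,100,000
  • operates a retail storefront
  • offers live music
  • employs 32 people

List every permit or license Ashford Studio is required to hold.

Annual Authorization, Commercial Certificate, Regulatory Registration

Art. I. revenue $2,100,000 ≤ $2,600,000; employees 32 ≤ 78; operates a retail storefront → Regulatory Certificate required.
Art. II. revenue $2,100,000 < $2,350,000 → Municipal Permit not required.
Art. III. revenue $2,100,000 < $2,400,000 → Trade Registration not required.
Art. IV. offers live music; collects or hauls waste → exempt from Regulatory Certificate.
Art. V. seating 48 ≤ 76 → Commercial Certificate required.
Art. VI. seating 48 < 80; offers live music → Annual Authorization required.
Art. VII. seating 48 < 154; revenue $2,100,000 ≥ $1,925,000 → Compliance Permit not required.
Art. VIII. employees 32 ≥ 26; offers overnight accommodation → Regulatory Permit not required.
Art. IX. employees 32 < 39; revenue $2,100,000 ≥ $1,825,000; collects or hauls waste → Annual Certificate not required.
Art. X. employees 32 > 29; revenue $2,100,000 > $1,500,000; operates a retail storefront → Regulatory Registration required.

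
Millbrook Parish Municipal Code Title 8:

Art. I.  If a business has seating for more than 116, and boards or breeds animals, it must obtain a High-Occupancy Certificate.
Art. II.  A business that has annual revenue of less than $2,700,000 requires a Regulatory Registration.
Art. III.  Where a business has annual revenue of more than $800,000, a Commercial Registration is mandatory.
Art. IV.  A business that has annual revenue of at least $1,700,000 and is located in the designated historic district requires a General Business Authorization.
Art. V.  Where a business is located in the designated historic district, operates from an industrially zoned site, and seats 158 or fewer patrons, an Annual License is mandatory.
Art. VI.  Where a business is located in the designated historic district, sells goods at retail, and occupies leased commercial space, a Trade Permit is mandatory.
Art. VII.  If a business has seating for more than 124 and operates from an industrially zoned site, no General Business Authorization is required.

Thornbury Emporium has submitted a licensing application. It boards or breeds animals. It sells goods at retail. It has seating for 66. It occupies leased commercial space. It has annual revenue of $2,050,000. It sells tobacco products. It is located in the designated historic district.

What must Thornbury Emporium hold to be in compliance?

Commercial Registration, General Business Authorization, Regulatory Registration, Trade Permit

Art. I. seating 66 ≤ 116; boards or breeds animals → High-Occupancy Certificate not required.
Art. II. revenue $2,050,000 < $2,700,000 → Regulatory Registration required.
Art. III. revenue $2,050,000 > $800,000 → Commercial Registration required.
Art. IV. revenue $2,050,000 ≥ $1,700,000; is located in the designated historic district → General Business Authorization required.
Art. V. is located in the designated historic district; occupies leased commercial space (not: operates from an industrially zoned site); seating 66 ≤ 158 → Annual License not required.
Art. VI. is located in the designated historic district; sells goods at retail; occupies leased commercial space → Trade Permit required.
Art. VII. seating 66 ≤ 124; occupies leased commercial space (not: operates from an industrially zoned site) → General Business Authorization exemption does not apply.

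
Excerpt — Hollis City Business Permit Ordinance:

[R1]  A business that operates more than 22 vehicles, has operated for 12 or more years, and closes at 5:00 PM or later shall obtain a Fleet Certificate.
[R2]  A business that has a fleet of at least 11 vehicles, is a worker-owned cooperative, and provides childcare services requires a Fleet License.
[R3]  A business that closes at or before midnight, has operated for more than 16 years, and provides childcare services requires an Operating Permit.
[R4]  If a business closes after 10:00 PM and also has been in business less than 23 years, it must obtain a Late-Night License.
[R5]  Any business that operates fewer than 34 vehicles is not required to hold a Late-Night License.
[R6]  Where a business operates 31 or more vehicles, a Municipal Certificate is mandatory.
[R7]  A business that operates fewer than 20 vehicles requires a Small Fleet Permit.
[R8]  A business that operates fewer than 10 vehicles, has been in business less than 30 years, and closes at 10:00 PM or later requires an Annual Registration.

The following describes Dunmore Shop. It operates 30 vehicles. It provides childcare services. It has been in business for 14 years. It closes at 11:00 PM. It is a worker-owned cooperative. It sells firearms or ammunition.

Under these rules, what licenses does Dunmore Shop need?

Fleet Certificate, Fleet License

[R1] vehicles 30 > 22; years in business 14 ≥ 12; closes 11:00 PM, after 5:00 PM → Fleet Certificate required.
[R2] vehicles 30 ≥ 11; is a worker-owned cooperative; provides childcare services → Fleet License required.
[R3] closes 11:00 PM, at/before midnight; years in business 14 ≤ 16; provides childcare services → Operating Permit not required.
[R4] closes 11:00 PM, after 10:00 PM; years in business 14 < 23 → Late-Night License required.
[R5] vehicles 30 < 34 → exempt from Late-Night License.
[R6] vehicles 30 < 31 → Municipal Certificate not required.
[R7] vehicles 30 ≥ 20 → Small Fleet Permit not required.
[R8] vehicles 30 ≥ 10; years in business 14 < 30; closes 11:00 PM, after 10:00 PM → Annual Registration not required.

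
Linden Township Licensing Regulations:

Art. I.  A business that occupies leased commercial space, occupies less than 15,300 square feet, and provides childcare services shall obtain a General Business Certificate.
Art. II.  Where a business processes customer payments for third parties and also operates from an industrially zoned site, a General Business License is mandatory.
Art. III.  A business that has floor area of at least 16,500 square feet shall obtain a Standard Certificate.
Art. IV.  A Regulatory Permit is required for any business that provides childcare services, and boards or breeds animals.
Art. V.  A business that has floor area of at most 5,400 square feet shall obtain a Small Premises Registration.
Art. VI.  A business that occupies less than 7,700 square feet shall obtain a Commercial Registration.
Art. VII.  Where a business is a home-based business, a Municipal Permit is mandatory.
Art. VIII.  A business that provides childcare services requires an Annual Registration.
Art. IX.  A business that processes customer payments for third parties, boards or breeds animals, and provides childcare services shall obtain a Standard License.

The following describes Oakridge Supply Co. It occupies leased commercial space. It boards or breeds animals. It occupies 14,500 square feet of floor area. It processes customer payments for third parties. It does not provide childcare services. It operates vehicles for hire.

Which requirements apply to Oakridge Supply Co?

Art. I. occupies leased commercial space; floor area 14,500 square feet < 15,300 square feet; does not provide childcare services → General Business Certificate not required.
Art. II. processes customer payments for third parties; occupies leased commercial space (not: operates from an industrially zoned site) → General Business License not required.
Art. III. floor area 14,500 square feet < 16,500 square feet → Standard Certificate not required.
Art. IV. does not provide childcare services; boards or breeds animals → Regulatory Permit not required.
Art. V. floor area 14,500 square feet > 5,400 square feet → Small Premises Registration not required.
Art. VI. floor area 14,500 square feet ≥ 7,700 square feet → Commercial Registration not required.
Art. VII. occupies leased commercial space (not: is a home-based business) → Municipal Permit not required.
Art. VIII. does not provide childcare services → Annual Registration not required.
Art. IX. processes customer payments for third parties; boards or breeds animals; does not provide childcare services → Standard License not required.

None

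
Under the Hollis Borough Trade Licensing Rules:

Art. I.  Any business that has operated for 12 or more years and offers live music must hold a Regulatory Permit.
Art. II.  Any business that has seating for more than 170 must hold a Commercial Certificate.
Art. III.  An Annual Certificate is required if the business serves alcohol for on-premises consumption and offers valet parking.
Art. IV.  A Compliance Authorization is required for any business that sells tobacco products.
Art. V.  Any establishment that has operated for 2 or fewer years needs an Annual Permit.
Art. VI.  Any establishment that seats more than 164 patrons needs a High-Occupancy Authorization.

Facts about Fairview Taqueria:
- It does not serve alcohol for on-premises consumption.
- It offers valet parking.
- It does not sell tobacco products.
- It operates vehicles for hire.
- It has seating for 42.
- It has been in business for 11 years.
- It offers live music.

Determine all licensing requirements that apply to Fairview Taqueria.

Art. I. years in business 11 < 12; offers live music → Regulatory Permit not required.
Art. II. seating 42 ≤ 170 → Commercial Certificate not required.
Art. III. does not serve alcohol for on-premises consumption; offers valet parking → Annual Certificate not required.
Art. IV. does not sell tobacco products → Compliance Authorization not required.
Art. V. years in business 11 > 2 → Annual Permit not required.
Art. VI. seating 42 ≤ 164 → High-Occupancy Authorization not required.

None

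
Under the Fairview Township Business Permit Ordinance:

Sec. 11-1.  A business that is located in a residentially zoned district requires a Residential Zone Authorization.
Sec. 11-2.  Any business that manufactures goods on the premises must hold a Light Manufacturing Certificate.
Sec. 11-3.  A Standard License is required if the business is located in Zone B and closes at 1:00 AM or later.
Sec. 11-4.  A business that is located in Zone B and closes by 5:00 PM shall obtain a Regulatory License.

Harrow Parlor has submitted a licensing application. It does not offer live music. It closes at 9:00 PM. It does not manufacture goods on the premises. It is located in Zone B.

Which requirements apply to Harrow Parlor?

None

Sec. 11-1. is located in Zone B (not: is located in a residentially zoned district) → Residential Zone Authorization not required.
Sec. 11-2. does not manufacture goods on the premises → Light Manufacturing Certificate not required.
Sec. 11-3. is located in Zone B; closes 9:00 PM, at/before 1:00 AM → Standard License not required.
Sec. 11-4. is located in Zone B; closes 9:00 PM, after 5:00 PM → Regulatory License not required.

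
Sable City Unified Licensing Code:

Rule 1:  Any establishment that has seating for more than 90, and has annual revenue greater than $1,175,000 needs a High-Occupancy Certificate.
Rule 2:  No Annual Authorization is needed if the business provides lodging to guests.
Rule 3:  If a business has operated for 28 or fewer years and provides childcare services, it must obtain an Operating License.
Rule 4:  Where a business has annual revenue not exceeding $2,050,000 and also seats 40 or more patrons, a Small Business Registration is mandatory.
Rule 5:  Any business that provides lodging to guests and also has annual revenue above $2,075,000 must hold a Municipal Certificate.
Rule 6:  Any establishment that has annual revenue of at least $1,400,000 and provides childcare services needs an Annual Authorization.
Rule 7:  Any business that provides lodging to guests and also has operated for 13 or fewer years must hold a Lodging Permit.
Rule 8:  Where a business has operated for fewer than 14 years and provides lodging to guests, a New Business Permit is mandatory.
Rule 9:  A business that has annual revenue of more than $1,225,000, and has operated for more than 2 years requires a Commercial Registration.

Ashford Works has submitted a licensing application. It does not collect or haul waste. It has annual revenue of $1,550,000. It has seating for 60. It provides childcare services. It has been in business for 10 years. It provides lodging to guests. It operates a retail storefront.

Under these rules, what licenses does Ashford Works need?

Rule 1: seating 60 ≤ 90; revenue $1,550,000 > $1,175,000 → High-Occupancy Certificate not required.
Rule 2: provides lodging to guests → exempt from Annual Authorization.
Rule 3: years in business 10 ≤ 28; provides childcare services → Operating License required.
Rule 4: revenue $1,550,000 ≤ $2,050,000; seating 60 ≥ 40 → Small Business Registration required.
Rule 5: provides lodging to guests; revenue $1,550,000 ≤ $2,075,000 → Municipal Certificate not required.
Rule 6: revenue $1,550,000 ≥ $1,400,000; provides childcare services → Annual Authorization required.
Rule 7: provides lodging to guests; years in business 10 ≤ 13 → Lodging Permit required.
Rule 8: years in business 10 < 14; provides lodging to guests → New Business Permit required.
Rule 9: revenue $1,550,000 > $1,225,000; years in business 10 > 2 → Commercial Registration required.

Commercial Registration, Lodging Permit, New Business Permit, Operating License, Small Business Registration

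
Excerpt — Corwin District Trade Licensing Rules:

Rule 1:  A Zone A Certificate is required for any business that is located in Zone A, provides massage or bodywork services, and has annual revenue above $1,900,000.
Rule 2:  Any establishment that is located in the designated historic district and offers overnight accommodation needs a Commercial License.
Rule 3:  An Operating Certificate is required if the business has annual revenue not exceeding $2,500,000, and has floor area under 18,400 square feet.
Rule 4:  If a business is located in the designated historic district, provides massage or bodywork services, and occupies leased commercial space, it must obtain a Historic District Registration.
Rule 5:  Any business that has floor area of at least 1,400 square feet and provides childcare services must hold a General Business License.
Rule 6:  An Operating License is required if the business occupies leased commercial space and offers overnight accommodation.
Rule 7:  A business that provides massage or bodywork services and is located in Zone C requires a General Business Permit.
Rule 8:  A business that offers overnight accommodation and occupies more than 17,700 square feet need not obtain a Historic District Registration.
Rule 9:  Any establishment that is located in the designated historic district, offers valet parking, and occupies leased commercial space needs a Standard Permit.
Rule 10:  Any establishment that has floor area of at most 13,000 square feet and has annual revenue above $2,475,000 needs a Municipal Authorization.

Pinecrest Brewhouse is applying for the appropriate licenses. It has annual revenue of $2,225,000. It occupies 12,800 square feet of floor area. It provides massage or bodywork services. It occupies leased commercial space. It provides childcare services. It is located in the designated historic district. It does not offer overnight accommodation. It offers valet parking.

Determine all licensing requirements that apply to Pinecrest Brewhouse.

General Business License, Historic District Registration, Operating Certificate, Standard Permit

Rule 1: is located in the designated historic district (not: is located in Zone A); provides massage or bodywork services; revenue $2,225,000 > $1,900,000 → Zone A Certificate not required.
Rule 2: is located in the designated historic district; does not offer overnight accommodation → Commercial License not required.
Rule 3: revenue $2,225,000 ≤ $2,500,000; floor area 12,800 square feet < 18,400 square feet → Operating Certificate required.
Rule 4: is located in the designated historic district; provides massage or bodywork services; occupies leased commercial space → Historic District Registration required.
Rule 5: floor area 12,800 square feet ≥ 1,400 square feet; provides childcare services → General Business License required.
Rule 6: occupies leased commercial space; does not offer overnight accommodation → Operating License not required.
Rule 7: provides massage or bodywork services; is located in the designated historic district (not: is located in Zone C) → General Business Permit not required.
Rule 8: does not offer overnight accommodation; floor area 12,800 square feet ≤ 17,700 square feet → Historic District Registration exemption does not apply.
Rule 9: is located in the designated historic district; offers valet parking; occupies leased commercial space → Standard Permit required.
Rule 10: floor area 12,800 square feet ≤ 13,000 square feet; revenue $2,225,000 ≤ $2,475,000 → Municipal Authorization not required.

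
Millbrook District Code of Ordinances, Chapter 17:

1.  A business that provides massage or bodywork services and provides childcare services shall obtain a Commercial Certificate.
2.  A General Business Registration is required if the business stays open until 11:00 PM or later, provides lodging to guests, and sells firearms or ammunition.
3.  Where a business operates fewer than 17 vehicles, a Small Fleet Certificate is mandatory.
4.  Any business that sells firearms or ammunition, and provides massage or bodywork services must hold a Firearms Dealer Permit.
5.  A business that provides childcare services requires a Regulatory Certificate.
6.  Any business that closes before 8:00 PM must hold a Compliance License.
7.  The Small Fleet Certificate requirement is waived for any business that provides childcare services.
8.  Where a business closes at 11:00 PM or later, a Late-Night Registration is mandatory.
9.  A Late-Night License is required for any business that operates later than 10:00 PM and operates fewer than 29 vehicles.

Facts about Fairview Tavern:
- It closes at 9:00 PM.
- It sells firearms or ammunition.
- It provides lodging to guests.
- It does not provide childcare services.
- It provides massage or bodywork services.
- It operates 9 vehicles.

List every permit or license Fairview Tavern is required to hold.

1. provides massage or bodywork services; does not provide childcare services → Commercial Certificate not required.
2. closes 9:00 PM, at/before 11:00 PM; provides lodging to guests; sells firearms or ammunition → General Business Registration not required.
3. vehicles 9 < 17 → Small Fleet Certificate required.
4. sells firearms or ammunition; provides massage or bodywork services → Firearms Dealer Permit required.
5. does not provide childcare services → Regulatory Certificate not required.
6. closes 9:00 PM, after 8:00 PM → Compliance License not required.
7. does not provide childcare services → Small Fleet Certificate exemption does not apply.
8. closes 9:00 PM, at/before 11:00 PM → Late-Night Registration not required.
9. closes 9:00 PM, at/before 10:00 PM; vehicles 9 < 29 → Late-Night License not required.

Firearms Dealer Permit, Small Fleet Certificate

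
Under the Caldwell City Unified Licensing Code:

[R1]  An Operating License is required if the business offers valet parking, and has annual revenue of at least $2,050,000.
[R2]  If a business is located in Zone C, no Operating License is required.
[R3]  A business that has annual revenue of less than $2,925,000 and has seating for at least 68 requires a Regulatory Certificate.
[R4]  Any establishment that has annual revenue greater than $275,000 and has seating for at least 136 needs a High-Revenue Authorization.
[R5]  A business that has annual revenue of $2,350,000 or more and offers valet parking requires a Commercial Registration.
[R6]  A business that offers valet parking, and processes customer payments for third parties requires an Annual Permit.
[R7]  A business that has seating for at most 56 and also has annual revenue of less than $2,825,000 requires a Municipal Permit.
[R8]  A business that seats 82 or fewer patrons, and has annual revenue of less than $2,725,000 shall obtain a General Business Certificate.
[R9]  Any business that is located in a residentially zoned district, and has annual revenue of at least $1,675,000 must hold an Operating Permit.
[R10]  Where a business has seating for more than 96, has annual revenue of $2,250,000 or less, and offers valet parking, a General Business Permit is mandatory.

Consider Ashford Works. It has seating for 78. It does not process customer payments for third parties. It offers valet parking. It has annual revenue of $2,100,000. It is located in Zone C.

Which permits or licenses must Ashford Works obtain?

General Business Certificate, Regulatory Certificate

[R1] offers valet parking; revenue $2,100,000 ≥ $2,050,000 → Operating License required.
[R2] is located in Zone C → exempt from Operating License.
[R3] revenue $2,100,000 < $2,925,000; seating 78 ≥ 68 → Regulatory Certificate required.
[R4] revenue $2,100,000 > $275,000; seating 78 < 136 → High-Revenue Authorization not required.
[R5] revenue $2,100,000 < $2,350,000; offers valet parking → Commercial Registration not required.
[R6] offers valet parking; does not process customer payments for third parties → Annual Permit not required.
[R7] seating 78 > 56; revenue $2,100,000 < $2,825,000 → Municipal Permit not required.
[R8] seating 78 ≤ 82; revenue $2,100,000 < $2,725,000 → General Business Certificate required.
[R9] is located in Zone C (not: is located in a residentially zoned district); revenue $2,100,000 ≥ $1,675,000 → Operating Permit not required.
[R10] seating 78 ≤ 96; revenue $2,100,000 ≤ $2,250,000; offers valet parking → General Business Permit not required.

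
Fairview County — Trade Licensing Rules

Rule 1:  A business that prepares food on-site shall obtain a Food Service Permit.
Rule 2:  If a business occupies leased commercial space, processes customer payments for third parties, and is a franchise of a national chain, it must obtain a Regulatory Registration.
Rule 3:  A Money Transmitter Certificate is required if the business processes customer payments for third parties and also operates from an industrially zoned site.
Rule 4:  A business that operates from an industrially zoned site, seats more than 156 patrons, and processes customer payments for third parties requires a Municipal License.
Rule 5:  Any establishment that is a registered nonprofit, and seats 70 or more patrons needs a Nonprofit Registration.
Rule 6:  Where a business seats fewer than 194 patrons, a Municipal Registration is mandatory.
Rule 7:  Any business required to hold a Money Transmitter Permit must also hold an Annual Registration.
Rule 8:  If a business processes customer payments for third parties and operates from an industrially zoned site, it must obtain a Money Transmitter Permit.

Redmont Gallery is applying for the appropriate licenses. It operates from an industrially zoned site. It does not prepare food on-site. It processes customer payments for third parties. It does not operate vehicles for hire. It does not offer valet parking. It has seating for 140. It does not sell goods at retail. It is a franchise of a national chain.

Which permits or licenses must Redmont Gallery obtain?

Annual Registration, Money Transmitter Certificate, Money Transmitter Permit, Municipal Registration

Rule 1: does not prepare food on-site → Food Service Permit not required.
Rule 2: operates from an industrially zoned site (not: occupies leased commercial space); processes customer payments for third parties; is a franchise of a national chain → Regulatory Registration not required.
Rule 3: processes customer payments for third parties; operates from an industrially zoned site → Money Transmitter Certificate required.
Rule 4: operates from an industrially zoned site; seating 140 ≤ 156; processes customer payments for third parties → Municipal License not required.
Rule 5: is a franchise of a national chain (not: is a registered nonprofit); seating 140 ≥ 70 → Nonprofit Registration not required.
Rule 6: seating 140 < 194 → Municipal Registration required.
Rule 7: Money Transmitter Permit is required → Annual Registration also required.
Rule 8: processes customer payments for third parties; operates from an industrially zoned site → Money Transmitter Permit required.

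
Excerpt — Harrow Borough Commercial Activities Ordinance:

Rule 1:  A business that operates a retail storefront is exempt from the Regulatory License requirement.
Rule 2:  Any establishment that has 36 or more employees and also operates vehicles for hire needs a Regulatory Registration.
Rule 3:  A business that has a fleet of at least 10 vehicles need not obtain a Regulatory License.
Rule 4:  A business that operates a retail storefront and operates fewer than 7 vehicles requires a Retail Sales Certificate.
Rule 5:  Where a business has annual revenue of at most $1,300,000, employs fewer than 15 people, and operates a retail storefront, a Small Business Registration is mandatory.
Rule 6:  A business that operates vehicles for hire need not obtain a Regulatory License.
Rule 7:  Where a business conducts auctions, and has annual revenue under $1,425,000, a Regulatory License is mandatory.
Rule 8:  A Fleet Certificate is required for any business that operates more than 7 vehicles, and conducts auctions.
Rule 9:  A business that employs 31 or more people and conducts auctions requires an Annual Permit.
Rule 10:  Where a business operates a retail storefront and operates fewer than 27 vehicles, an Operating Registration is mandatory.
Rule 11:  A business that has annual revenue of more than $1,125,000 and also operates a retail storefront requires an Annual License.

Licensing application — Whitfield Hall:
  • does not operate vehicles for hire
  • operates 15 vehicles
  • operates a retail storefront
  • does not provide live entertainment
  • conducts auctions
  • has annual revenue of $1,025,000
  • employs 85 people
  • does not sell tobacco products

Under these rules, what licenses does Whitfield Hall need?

Rule 1: operates a retail storefront → exempt from Regulatory License.
Rule 2: employees 85 ≥ 36; does not operate vehicles for hire → Regulatory Registration not required.
Rule 3: vehicles 15 ≥ 10 → exempt from Regulatory License.
Rule 4: operates a retail storefront; vehicles 15 ≥ 7 → Retail Sales Certificate not required.
Rule 5: revenue $1,025,000 ≤ $1,300,000; employees 85 ≥ 15; operates a retail storefront → Small Business Registration not required.
Rule 6: does not operate vehicles for hire → Regulatory License exemption does not apply.
Rule 7: conducts auctions; revenue $1,025,000 < $1,425,000 → Regulatory License required.
Rule 8: vehicles 15 > 7; conducts auctions → Fleet Certificate required.
Rule 9: employees 85 ≥ 31; conducts auctions → Annual Permit required.
Rule 10: operates a retail storefront; vehicles 15 < 27 → Operating Registration required.
Rule 11: revenue $1,025,000 ≤ $1,125,000; operates a retail storefront → Annual License not required.

Annual Permit, Fleet Certificate, Operating Registration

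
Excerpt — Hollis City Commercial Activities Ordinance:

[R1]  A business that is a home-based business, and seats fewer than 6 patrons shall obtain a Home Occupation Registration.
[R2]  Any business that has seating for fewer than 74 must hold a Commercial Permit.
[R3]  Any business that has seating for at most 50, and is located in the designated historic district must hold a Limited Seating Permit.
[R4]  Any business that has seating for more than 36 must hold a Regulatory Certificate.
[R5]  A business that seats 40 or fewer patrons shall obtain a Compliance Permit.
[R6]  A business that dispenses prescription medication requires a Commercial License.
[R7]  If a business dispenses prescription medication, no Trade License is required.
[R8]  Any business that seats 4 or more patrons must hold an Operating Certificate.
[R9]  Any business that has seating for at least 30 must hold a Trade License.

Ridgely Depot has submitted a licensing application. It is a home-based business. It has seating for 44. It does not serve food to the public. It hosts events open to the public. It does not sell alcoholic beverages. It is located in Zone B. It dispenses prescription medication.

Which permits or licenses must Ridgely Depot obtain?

[R1] is a home-based business; seating 44 ≥ 6 → Home Occupation Registration not required.
[R2] seating 44 < 74 → Commercial Permit required.
[R3] seating 44 ≤ 50; is located in Zone B (not: is located in the designated historic district) → Limited Seating Permit not required.
[R4] seating 44 > 36 → Regulatory Certificate required.
[R5] seating 44 > 40 → Compliance Permit not required.
[R6] dispenses prescription medication → Commercial License required.
[R7] dispenses prescription medication → exempt from Trade License.
[R8] seating 44 ≥ 4 → Operating Certificate required.
[R9] seating 44 ≥ 30 → Trade License required.

Commercial License, Commercial Permit, Operating Certificate, Regulatory Certificate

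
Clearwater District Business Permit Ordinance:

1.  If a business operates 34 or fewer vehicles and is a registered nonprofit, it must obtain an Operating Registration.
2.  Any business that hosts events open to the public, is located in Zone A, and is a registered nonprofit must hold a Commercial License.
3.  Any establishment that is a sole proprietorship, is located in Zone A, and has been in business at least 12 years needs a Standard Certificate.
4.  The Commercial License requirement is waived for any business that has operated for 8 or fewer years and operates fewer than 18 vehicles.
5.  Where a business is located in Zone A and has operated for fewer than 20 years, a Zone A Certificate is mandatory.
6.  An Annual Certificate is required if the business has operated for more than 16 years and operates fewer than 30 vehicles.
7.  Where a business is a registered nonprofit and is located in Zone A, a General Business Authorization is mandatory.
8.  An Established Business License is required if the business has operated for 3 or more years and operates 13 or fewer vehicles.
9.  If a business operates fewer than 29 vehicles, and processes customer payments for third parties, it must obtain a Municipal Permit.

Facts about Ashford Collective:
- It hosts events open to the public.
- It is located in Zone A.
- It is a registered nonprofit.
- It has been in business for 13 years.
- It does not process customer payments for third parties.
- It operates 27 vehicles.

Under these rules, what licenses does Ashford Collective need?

1. vehicles 27 ≤ 34; is a registered nonprofit → Operating Registration required.
2. hosts events open to the public; is located in Zone A; is a registered nonprofit → Commercial License required.
3. is a registered nonprofit (not: is a sole proprietorship); is located in Zone A; years in business 13 ≥ 12 → Standard Certificate not required.
4. years in business 13 > 8; vehicles 27 ≥ 18 → Commercial License exemption does not apply.
5. is located in Zone A; years in business 13 < 20 → Zone A Certificate required.
6. years in business 13 ≤ 16; vehicles 27 < 30 → Annual Certificate not required.
7. is a registered nonprofit; is located in Zone A → General Business Authorization required.
8. years in business 13 ≥ 3; vehicles 27 > 13 → Established Business License not required.
9. vehicles 27 < 29; does not process customer payments for third parties → Municipal Permit not required.

Commercial License, General Business Authorization, Operating Registration, Zone A Certificate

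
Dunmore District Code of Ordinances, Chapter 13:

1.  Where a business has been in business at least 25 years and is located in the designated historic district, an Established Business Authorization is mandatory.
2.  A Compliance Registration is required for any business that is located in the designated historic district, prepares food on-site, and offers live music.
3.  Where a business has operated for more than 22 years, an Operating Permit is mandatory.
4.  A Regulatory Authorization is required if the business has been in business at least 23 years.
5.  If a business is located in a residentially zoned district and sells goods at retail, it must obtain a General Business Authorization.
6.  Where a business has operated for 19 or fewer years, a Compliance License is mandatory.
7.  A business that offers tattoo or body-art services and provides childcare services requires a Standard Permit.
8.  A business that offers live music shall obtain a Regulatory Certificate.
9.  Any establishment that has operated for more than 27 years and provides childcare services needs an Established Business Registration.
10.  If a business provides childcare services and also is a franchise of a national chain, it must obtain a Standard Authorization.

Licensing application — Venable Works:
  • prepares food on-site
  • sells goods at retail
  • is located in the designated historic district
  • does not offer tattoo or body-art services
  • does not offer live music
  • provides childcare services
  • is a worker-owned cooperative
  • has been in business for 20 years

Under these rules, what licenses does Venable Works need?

1. years in business 20 < 25; is located in the designated historic district → Established Business Authorization not required.
2. is located in the designated historic district; prepares food on-site; does not offer live music → Compliance Registration not required.
3. years in business 20 ≤ 22 → Operating Permit not required.
4. years in business 20 < 23 → Regulatory Authorization not required.
5. is located in the designated historic district (not: is located in a residentially zoned district); sells goods at retail → General Business Authorization not required.
6. years in business 20 > 19 → Compliance License not required.
7. does not offer tattoo or body-art services; provides childcare services → Standard Permit not required.
8. does not offer live music → Regulatory Certificate not required.
9. years in business 20 ≤ 27; provides childcare services → Established Business Registration not required.
10. provides childcare services; is a worker-owned cooperative (not: is a franchise of a national chain) → Standard Authorization not required.

None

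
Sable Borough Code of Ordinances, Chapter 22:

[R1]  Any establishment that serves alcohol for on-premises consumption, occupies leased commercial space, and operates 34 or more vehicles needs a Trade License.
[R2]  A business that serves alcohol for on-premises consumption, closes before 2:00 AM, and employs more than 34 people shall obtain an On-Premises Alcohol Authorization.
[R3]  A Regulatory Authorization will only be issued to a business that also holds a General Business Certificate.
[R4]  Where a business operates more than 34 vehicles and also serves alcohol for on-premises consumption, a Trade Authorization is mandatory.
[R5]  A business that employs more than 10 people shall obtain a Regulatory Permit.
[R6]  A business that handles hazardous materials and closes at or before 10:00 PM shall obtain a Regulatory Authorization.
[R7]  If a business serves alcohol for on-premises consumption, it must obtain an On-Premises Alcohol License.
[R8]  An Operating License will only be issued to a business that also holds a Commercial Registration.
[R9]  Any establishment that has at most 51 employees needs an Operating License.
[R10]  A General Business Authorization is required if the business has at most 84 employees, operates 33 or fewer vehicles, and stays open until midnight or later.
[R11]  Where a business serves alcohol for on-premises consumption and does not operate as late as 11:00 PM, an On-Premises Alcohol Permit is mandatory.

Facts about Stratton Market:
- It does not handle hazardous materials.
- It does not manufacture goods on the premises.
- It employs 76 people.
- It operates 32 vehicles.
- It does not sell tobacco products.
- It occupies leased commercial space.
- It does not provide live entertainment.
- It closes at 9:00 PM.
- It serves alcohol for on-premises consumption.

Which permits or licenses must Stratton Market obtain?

On-Premises Alcohol Authorization, On-Premises Alcohol License, On-Premises Alcohol Permit, Regulatory Permit

[R1] serves alcohol for on-premises consumption; occupies leased commercial space; vehicles 32 < 34 → Trade License not required.
[R2] serves alcohol for on-premises consumption; closes 9:00 PM, at/before 2:00 AM; employees 76 > 34 → On-Premises Alcohol Authorization required.
[R3] Regulatory Authorization is not required → no effect.
[R4] vehicles 32 ≤ 34; serves alcohol for on-premises consumption → Trade Authorization not required.
[R5] employees 76 > 10 → Regulatory Permit required.
[R6] does not handle hazardous materials; closes 9:00 PM, at/before 10:00 PM → Regulatory Authorization not required.
[R7] serves alcohol for on-premises consumption → On-Premises Alcohol License required.
[R8] Operating License is not required → no effect.
[R9] employees 76 > 51 → Operating License not required.
[R10] employees 76 ≤ 84; vehicles 32 ≤ 33; closes 9:00 PM, at/before midnight → General Business Authorization not required.
[R11] serves alcohol for on-premises consumption; closes 9:00 PM, at/before 11:00 PM → On-Premises Alcohol Permit required.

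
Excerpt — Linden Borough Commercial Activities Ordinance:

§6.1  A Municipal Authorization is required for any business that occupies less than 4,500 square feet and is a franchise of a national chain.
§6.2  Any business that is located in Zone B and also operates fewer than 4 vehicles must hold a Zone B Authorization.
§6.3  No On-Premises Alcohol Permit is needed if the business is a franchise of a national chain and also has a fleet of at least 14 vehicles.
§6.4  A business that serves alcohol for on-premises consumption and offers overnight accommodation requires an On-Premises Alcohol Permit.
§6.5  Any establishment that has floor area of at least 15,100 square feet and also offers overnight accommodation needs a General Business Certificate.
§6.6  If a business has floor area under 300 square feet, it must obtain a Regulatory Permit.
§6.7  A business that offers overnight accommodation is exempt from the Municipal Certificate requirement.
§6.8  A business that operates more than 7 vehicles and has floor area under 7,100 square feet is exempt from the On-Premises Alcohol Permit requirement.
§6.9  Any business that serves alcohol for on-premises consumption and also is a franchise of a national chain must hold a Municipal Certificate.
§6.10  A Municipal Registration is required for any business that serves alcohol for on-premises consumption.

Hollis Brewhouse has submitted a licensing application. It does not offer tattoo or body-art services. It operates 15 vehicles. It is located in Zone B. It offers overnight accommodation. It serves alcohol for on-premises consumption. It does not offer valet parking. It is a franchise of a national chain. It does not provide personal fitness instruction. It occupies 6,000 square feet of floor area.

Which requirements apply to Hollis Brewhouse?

§6.1 floor area 6,000 square feet ≥ 4,500 square feet; is a franchise of a national chain → Municipal Authorization not required.
§6.2 is located in Zone B; vehicles 15 ≥ 4 → Zone B Authorization not required.
§6.3 is a franchise of a national chain; vehicles 15 ≥ 14 → exempt from On-Premises Alcohol Permit.
§6.4 serves alcohol for on-premises consumption; offers overnight accommodation → On-Premises Alcohol Permit required.
§6.5 floor area 6,000 square feet < 15,100 square feet; offers overnight accommodation → General Business Certificate not required.
§6.6 floor area 6,000 square feet ≥ 300 square feet → Regulatory Permit not required.
§6.7 offers overnight accommodation → exempt from Municipal Certificate.
§6.8 vehicles 15 > 7; floor area 6,000 square feet < 7,100 square feet → exempt from On-Premises Alcohol Permit.
§6.9 serves alcohol for on-premises consumption; is a franchise of a national chain → Municipal Certificate required.
§6.10 serves alcohol for on-premises consumption → Municipal Registration required.

Municipal Registration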